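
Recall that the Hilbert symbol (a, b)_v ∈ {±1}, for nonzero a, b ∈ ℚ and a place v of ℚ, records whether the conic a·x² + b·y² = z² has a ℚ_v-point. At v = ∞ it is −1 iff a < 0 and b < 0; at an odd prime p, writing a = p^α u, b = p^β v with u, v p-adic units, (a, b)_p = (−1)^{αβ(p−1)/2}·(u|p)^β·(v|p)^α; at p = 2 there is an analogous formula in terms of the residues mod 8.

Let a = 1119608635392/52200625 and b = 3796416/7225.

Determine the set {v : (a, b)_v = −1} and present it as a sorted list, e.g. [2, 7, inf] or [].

[2, 13]

(a, b) ≡ (78, 39) mod (ℚ^×)²; places V = {2, 3, 5, 13, 17, ∞}.
(a,b)_17: α=-4, u≡10; β=-2, v≡14 (mod 17); (10|17)=-1, (14|17)=-1; sign (−1)^0·-1^-2·-1^-4 = +1.
(a,b)_5: α=-4, u≡2; β=-2, v≡4 (mod 5); (2|5)=-1, (4|5)=+1; sign (−1)^0·-1^-2·+1^-4 = +1.
(a,b)_3: α=5, u≡2; β=3, v≡1 (mod 3); (2|3)=-1, (1|3)=+1; sign (−1)^1·-1^3·+1^5 = +1.
(a,b)_2: α=21, β=6; u≡7, v≡7 (mod 8); ε(u)ε(v)=1·1, αω(v)=21·0, βω(u)=6·0; sum ≡ 1  ⇒  -1.
(a,b)_13: α=3, u≡5; β=3, v≡9 (mod 13); (5|13)=-1, (9|13)=+1; sign (−1)^0·-1^3·+1^3 = -1.
(a,b)_∞: sgn(78)=+, sgn(39)=+, so +1.
|Ram(78, 39)| = 2, even; anisotropic at {2, 13}.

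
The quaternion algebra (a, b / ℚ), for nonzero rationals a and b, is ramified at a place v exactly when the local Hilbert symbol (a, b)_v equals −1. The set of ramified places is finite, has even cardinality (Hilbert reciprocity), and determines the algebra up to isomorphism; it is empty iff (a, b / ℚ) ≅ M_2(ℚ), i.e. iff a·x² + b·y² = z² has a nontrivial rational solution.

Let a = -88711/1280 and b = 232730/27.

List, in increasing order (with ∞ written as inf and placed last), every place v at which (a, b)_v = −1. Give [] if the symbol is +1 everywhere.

[2, 5, 7, 29]

(a, b) ≡ (-443555, 510) mod (ℚ^×)²; places V = {2, 3, 5, 7, 17, 19, 23, 29, 37, ∞}.
(a,b)_7: α=1, u≡3; β=0, v≡6 (mod 7); (3|7)=-1, (6|7)=-1; sign (−1)^0·-1^0·-1^1 = -1.
(a,b)_19: α=1, u≡17; β=0, v≡7 (mod 19); (17|19)=+1, (7|19)=+1; sign (−1)^0·+1^0·+1^1 = +1.
(a,b)_37: α=0, u≡36; β=2, v≡20 (mod 37); (36|37)=+1, (20|37)=-1; sign (−1)^0·+1^2·-1^0 = +1.
(a,b)_2: α=-8, β=1; u≡5, v≡7 (mod 8); ε(u)ε(v)=0·1, αω(v)=-8·0, βω(u)=1·1; sum ≡ 1  ⇒  -1.
(a,b)_5: α=-1, u≡4; β=1, v≡3 (mod 5); (4|5)=+1, (3|5)=-1; sign (−1)^0·+1^1·-1^-1 = -1.
(a,b)_17: α=0, u≡16; β=1, v≡9 (mod 17); (16|17)=+1, (9|17)=+1; sign (−1)^0·+1^1·+1^0 = +1.
(a,b)_∞: sgn(-443555)=−, sgn(510)=+, so +1.
(a,b)_23: α=1, u≡2; β=0, v≡4 (mod 23); (2|23)=+1, (4|23)=+1; sign (−1)^0·+1^0·+1^1 = +1.
(a,b)_3: α=0, u≡1; β=-3, v≡2 (mod 3); (1|3)=+1, (2|3)=-1; sign (−1)^0·+1^-3·-1^0 = +1.
(a,b)_29: α=1, u≡11; β=0, v≡12 (mod 29); (11|29)=-1, (12|29)=-1; sign (−1)^0·-1^0·-1^1 = -1.
(-443555, 510 / ℚ) ramifies at {2, 5, 7, 29}: a division algebra.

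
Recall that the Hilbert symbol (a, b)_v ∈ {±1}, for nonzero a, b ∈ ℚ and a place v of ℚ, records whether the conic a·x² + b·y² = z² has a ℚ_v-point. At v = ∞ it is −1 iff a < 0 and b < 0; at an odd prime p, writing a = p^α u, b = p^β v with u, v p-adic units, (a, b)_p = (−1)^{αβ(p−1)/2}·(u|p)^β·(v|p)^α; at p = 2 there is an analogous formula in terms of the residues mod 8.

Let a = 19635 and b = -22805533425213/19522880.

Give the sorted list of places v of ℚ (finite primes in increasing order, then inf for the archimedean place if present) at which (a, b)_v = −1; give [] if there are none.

(a, b) ≡ (19635, -1785) mod (ℚ^×)²; places V = {2, 3, 5, 7, 11, 13, 17, 19, 23, 37, ∞}.
(a,b)_11: α=1, u≡3; β=2, v≡8 (mod 11); (3|11)=+1, (8|11)=-1; sign (−1)^0·+1^2·-1^1 = -1.
(a,b)_13: α=0, u≡5; β=-2, v≡10 (mod 13); (5|13)=-1, (10|13)=+1; sign (−1)^0·-1^-2·+1^0 = +1.
(a,b)_7: α=1, u≡5; β=1, v≡1 (mod 7); (5|7)=-1, (1|7)=+1; sign (−1)^1·-1^1·+1^1 = +1.
(a,b)_2: α=0, β=-6; u≡3, v≡7 (mod 8); ε(u)ε(v)=1·1, αω(v)=0·0, βω(u)=-6·1; sum ≡ 1  ⇒  -1.
(a,b)_5: α=1, u≡2; β=-1, v≡2 (mod 5); (2|5)=-1, (2|5)=-1; sign (−1)^0·-1^-1·-1^1 = +1.
(a,b)_∞: sgn(19635)=+, sgn(-1785)=−, so +1.
(a,b)_3: α=1, u≡2; β=7, v≡2 (mod 3); (2|3)=-1, (2|3)=-1; sign (−1)^1·-1^7·-1^1 = -1.
(a,b)_37: α=0, u≡25; β=2, v≡12 (mod 37); (25|37)=+1, (12|37)=+1; sign (−1)^0·+1^2·+1^0 = +1.
(a,b)_19: α=0, u≡8; β=-2, v≡16 (mod 19); (8|19)=-1, (16|19)=+1; sign (−1)^0·-1^-2·+1^0 = +1.
(a,b)_23: α=0, u≡16; β=2, v≡8 (mod 23); (16|23)=+1, (8|23)=+1; sign (−1)^0·+1^2·+1^0 = +1.
(a,b)_17: α=1, u≡16; β=1, v≡7 (mod 17); (16|17)=+1, (7|17)=-1; sign (−1)^0·+1^1·-1^1 = -1.
Ram(19635, -1785) = {2, 3, 11, 17}; no ℚ_2-point on the conic.

[2, 3, 11, 17]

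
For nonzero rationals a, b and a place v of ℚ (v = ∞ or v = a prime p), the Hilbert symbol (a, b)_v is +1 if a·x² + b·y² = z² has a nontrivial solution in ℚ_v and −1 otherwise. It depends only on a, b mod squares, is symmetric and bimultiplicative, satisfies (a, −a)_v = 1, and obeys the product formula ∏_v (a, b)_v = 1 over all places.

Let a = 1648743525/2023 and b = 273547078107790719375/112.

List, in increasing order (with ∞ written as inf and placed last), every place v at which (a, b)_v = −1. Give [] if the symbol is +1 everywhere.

[13, 19, 29, 31]

(a, b) ≡ (51294243, 57057) mod (ℚ^×)²; places V = {2, 3, 5, 7, 11, 13, 17, 19, 29, 31, ∞}.
(a,b)_2: α=0, β=-4; u≡3, v≡1 (mod 8); ε(u)ε(v)=1·0, αω(v)=0·0, βω(u)=-4·1; sum ≡ 0  ⇒  +1.
(a,b)_29: α=1, u≡4; β=2, v≡17 (mod 29); (4|29)=+1, (17|29)=-1; sign (−1)^0·+1^2·-1^1 = -1.
(a,b)_5: α=2, u≡2; β=4, v≡3 (mod 5); (2|5)=-1, (3|5)=-1; sign (−1)^0·-1^4·-1^2 = +1.
(a,b)_11: α=1, u≡5; β=3, v≡7 (mod 11); (5|11)=+1, (7|11)=-1; sign (−1)^1·+1^3·-1^1 = +1.
(a,b)_19: α=1, u≡16; β=3, v≡17 (mod 19); (16|19)=+1, (17|19)=+1; sign (−1)^1·+1^3·+1^1 = -1.
(a,b)_∞: sgn(51294243)=+, sgn(57057)=+, so +1.
(a,b)_17: α=-2, u≡3; β=0, v≡7 (mod 17); (3|17)=-1, (7|17)=-1; sign (−1)^0·-1^0·-1^-2 = +1.
(a,b)_3: α=3, u≡1; β=3, v≡2 (mod 3); (1|3)=+1, (2|3)=-1; sign (−1)^1·+1^3·-1^3 = +1.
(a,b)_31: α=1, u≡4; β=2, v≡3 (mod 31); (4|31)=+1, (3|31)=-1; sign (−1)^0·+1^2·-1^1 = -1.
(a,b)_7: α=-1, u≡1; β=-1, v≡5 (mod 7); (1|7)=+1, (5|7)=-1; sign (−1)^1·+1^-1·-1^-1 = +1.
(a,b)_13: α=1, u≡3; β=3, v≡7 (mod 13); (3|13)=+1, (7|13)=-1; sign (−1)^0·+1^3·-1^1 = -1.
|Ram(51294243, 57057)| = 4, even; anisotropic at {13, 19, 29, 31}.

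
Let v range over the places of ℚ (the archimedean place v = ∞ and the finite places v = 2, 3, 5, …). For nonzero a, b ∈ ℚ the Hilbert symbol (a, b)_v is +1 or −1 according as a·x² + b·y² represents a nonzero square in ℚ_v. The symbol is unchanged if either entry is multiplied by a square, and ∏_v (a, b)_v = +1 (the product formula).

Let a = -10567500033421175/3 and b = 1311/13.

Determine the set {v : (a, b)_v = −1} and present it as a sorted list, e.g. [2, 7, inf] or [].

[2, 41]

Mod squares: a ≡ -39291981, b ≡ 17043. Check v ∈ {∞, 2, 3, 5, 13, 17, 19, 23, 41, 43}.
v=41: a=41^1·(≡14), b=41^0·(≡22) mod 41; (14|41)=-1, (22|41)=-1; (−1)^{1·0·20}·(-1)^0·(-1)^1 = -1.
v=19: a=19^3·(≡15), b=19^1·(≡17) mod 19; (15|19)=-1, (17|19)=+1; (−1)^{3·1·9}·(-1)^1·(+1)^3 = +1.
v=5: a=5^2·(≡1), b=5^0·(≡2) mod 5; (1|5)=+1, (2|5)=-1; (−1)^{2·0·2}·(+1)^0·(-1)^2 = +1.
v=17: a=17^1·(≡12), b=17^0·(≡8) mod 17; (12|17)=-1, (8|17)=+1; (−1)^{1·0·8}·(-1)^0·(+1)^1 = +1.
v=43: a=43^1·(≡33), b=43^0·(≡38) mod 43; (33|43)=-1, (38|43)=+1; (−1)^{1·0·21}·(-1)^0·(+1)^1 = +1.
v=3: a=3^-1·(≡1), b=3^1·(≡2) mod 3; (1|3)=+1, (2|3)=-1; (−1)^{-1·1·1}·(+1)^1·(-1)^-1 = +1.
v=13: a=13^2·(≡10), b=13^-1·(≡11) mod 13; (10|13)=+1, (11|13)=-1; (−1)^{2·-1·6}·(+1)^-1·(-1)^2 = +1.
v=∞: -39291981 < 0 and 17043 > 0  ⇒  (a,b)_∞ = +1.
v=2: v_2(a)=0, v_2(b)=0; units ≡ 3, 3 (mod 8); ε·ε+αω+βω = 1·1+0·1+0·1 ≡ 1  ⇒  (a,b)_2 = -1.
v=23: a=23^3·(≡8), b=23^1·(≡15) mod 23; (8|23)=+1, (15|23)=-1; (−1)^{3·1·11}·(+1)^1·(-1)^3 = +1.
|Ram(-39291981, 17043)| = 2, even; anisotropic at {2, 41}.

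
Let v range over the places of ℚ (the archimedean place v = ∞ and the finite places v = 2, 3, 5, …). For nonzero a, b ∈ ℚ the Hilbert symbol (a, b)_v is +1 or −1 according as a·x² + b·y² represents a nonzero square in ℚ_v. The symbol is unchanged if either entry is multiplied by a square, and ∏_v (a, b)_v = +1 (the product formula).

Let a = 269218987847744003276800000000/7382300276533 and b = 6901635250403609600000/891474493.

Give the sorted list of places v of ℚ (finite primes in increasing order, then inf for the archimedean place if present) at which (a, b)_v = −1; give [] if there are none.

[13, 47]

(a, b) ≡ (55115866, 226070) mod (ℚ^×)²; places V = {2, 5, 7, 13, 17, 19, 23, 37, 47, 53, ∞}.
(a,b)_2: α=21, β=13; u≡5, v≡3 (mod 8); ε(u)ε(v)=0·1, αω(v)=21·1, βω(u)=13·1; sum ≡ 0  ⇒  +1.
(a,b)_37: α=1, u≡24; β=1, v≡35 (mod 37); (24|37)=-1, (35|37)=-1; sign (−1)^0·-1^1·-1^1 = +1.
(a,b)_47: α=1, u≡37; β=1, v≡36 (mod 47); (37|47)=+1, (36|47)=+1; sign (−1)^1·+1^1·+1^1 = -1.
(a,b)_19: α=2, u≡17; β=2, v≡10 (mod 19); (17|19)=+1, (10|19)=-1; sign (−1)^0·+1^2·-1^2 = +1.
(a,b)_5: α=8, u≡1; β=5, v≡4 (mod 5); (1|5)=+1, (4|5)=+1; sign (−1)^0·+1^5·+1^8 = +1.
(a,b)_∞: sgn(55115866)=+, sgn(226070)=+, so +1.
(a,b)_13: α=-7, u≡5; β=-5, v≡10 (mod 13); (5|13)=-1, (10|13)=+1; sign (−1)^0·-1^-5·+1^-7 = -1.
(a,b)_17: α=2, u≡16; β=2, v≡8 (mod 17); (16|17)=+1, (8|17)=+1; sign (−1)^0·+1^2·+1^2 = +1.
(a,b)_7: α=-6, u≡2; β=-4, v≡3 (mod 7); (2|7)=+1, (3|7)=-1; sign (−1)^0·+1^-4·-1^-6 = +1.
(a,b)_53: α=3, u≡7; β=2, v≡11 (mod 53); (7|53)=+1, (11|53)=+1; sign (−1)^0·+1^2·+1^3 = +1.
(a,b)_23: α=3, u≡4; β=2, v≡9 (mod 23); (4|23)=+1, (9|23)=+1; sign (−1)^0·+1^2·+1^3 = +1.
Ram(55115866, 226070) = {13, 47}; no ℚ_13-point on the conic.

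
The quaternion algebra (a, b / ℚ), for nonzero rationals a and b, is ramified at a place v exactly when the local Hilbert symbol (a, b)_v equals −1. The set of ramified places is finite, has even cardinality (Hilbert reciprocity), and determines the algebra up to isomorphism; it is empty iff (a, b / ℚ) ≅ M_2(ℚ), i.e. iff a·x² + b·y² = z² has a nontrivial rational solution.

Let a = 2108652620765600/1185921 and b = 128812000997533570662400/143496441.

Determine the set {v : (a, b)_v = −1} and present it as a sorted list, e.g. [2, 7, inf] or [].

[13, 17]

(a, b) ≡ (266, 3094) mod (ℚ^×)²; places V = {2, 3, 5, 7, 11, 13, 17, 19, ∞}.
(a,b)_7: α=5, u≡3; β=9, v≡4 (mod 7); (3|7)=-1, (4|7)=+1; sign (−1)^1·-1^9·+1^5 = +1.
(a,b)_19: α=1, u≡14; β=2, v≡16 (mod 19); (14|19)=-1, (16|19)=+1; sign (−1)^0·-1^2·+1^1 = +1.
(a,b)_13: α=4, u≡11; β=3, v≡12 (mod 13); (11|13)=-1, (12|13)=+1; sign (−1)^0·-1^3·+1^4 = -1.
(a,b)_∞: sgn(266)=+, sgn(3094)=+, so +1.
(a,b)_5: α=2, u≡4; β=2, v≡1 (mod 5); (4|5)=+1, (1|5)=+1; sign (−1)^0·+1^2·+1^2 = +1.
(a,b)_17: α=2, u≡5; β=3, v≡14 (mod 17); (5|17)=-1, (14|17)=-1; sign (−1)^0·-1^3·-1^2 = -1.
(a,b)_3: α=-4, u≡2; β=-4, v≡1 (mod 3); (2|3)=-1, (1|3)=+1; sign (−1)^0·-1^-4·+1^-4 = +1.
(a,b)_11: α=-4, u≡2; β=-6, v≡1 (mod 11); (2|11)=-1, (1|11)=+1; sign (−1)^0·-1^-6·+1^-4 = +1.
(a,b)_2: α=5, β=15; u≡5, v≡3 (mod 8); ε(u)ε(v)=0·1, αω(v)=5·1, βω(u)=15·1; sum ≡ 0  ⇒  +1.
|Ram(266, 3094)| = 2, even; anisotropic at {13, 17}.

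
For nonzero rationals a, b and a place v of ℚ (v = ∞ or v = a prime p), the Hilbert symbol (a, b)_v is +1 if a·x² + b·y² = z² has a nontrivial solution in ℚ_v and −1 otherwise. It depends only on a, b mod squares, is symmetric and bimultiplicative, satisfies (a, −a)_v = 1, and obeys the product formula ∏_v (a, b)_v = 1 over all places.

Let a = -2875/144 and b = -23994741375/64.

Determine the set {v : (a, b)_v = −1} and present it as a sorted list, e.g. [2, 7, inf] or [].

[5, 11, 19, inf]

Mod squares: a ≡ -115, b ≡ -11849255. Check v ∈ {∞, 2, 3, 5, 11, 17, 19, 23, 29}.
v=5: a=5^3·(≡3), b=5^3·(≡1) mod 5; (3|5)=-1, (1|5)=+1; (−1)^{3·3·2}·(-1)^3·(+1)^3 = -1.
v=∞: -115 < 0 and -11849255 < 0  ⇒  (a,b)_∞ = -1.
v=11: a=11^0·(≡7), b=11^1·(≡4) mod 11; (7|11)=-1, (4|11)=+1; (−1)^{0·1·5}·(-1)^1·(+1)^0 = -1.
v=17: a=17^0·(≡4), b=17^1·(≡16) mod 17; (4|17)=+1, (16|17)=+1; (−1)^{0·1·8}·(+1)^1·(+1)^0 = +1.
v=2: v_2(a)=-4, v_2(b)=-6; units ≡ 5, 1 (mod 8); ε·ε+αω+βω = 0·0+-4·0+-6·1 ≡ 0  ⇒  (a,b)_2 = +1.
v=23: a=23^1·(≡6), b=23^1·(≡20) mod 23; (6|23)=+1, (20|23)=-1; (−1)^{1·1·11}·(+1)^1·(-1)^1 = +1.
v=29: a=29^0·(≡4), b=29^1·(≡2) mod 29; (4|29)=+1, (2|29)=-1; (−1)^{0·1·14}·(+1)^1·(-1)^0 = +1.
v=19: a=19^0·(≡15), b=19^1·(≡1) mod 19; (15|19)=-1, (1|19)=+1; (−1)^{0·1·9}·(-1)^1·(+1)^0 = -1.
v=3: a=3^-2·(≡2), b=3^4·(≡1) mod 3; (2|3)=-1, (1|3)=+1; (−1)^{-2·4·1}·(-1)^4·(+1)^-2 = +1.
Ram(-115, -11849255) = {5, 11, 19, ∞}; no ℚ_5-point on the conic.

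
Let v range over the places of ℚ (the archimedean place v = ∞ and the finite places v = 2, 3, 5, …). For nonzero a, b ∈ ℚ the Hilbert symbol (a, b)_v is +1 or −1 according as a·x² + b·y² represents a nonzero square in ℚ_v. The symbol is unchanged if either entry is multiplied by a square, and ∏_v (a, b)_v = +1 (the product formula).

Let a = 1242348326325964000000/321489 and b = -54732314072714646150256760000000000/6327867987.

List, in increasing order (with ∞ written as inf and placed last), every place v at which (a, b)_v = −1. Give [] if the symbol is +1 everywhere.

Mod squares: a ≡ 62491, b ≡ -211497. Check v ∈ {∞, 2, 3, 5, 7, 11, 13, 17, 19, 23, 29}.
v=19: a=19^1·(≡13), b=19^2·(≡17) mod 19; (13|19)=-1, (17|19)=+1; (−1)^{1·2·9}·(-1)^2·(+1)^1 = +1.
v=23: a=23^1·(≡18), b=23^2·(≡14) mod 23; (18|23)=+1, (14|23)=-1; (−1)^{1·2·11}·(+1)^2·(-1)^1 = -1.
v=2: v_2(a)=8, v_2(b)=12; units ≡ 3, 7 (mod 8); ε·ε+αω+βω = 1·1+8·0+12·1 ≡ 1  ⇒  (a,b)_2 = -1.
v=29: a=29^2·(≡20), b=29^3·(≡11) mod 29; (20|29)=+1, (11|29)=-1; (−1)^{2·3·14}·(+1)^3·(-1)^2 = +1.
v=∞: 62491 > 0 and -211497 < 0  ⇒  (a,b)_∞ = +1.
v=11: a=11^3·(≡4), b=11^5·(≡9) mod 11; (4|11)=+1, (9|11)=+1; (−1)^{3·5·5}·(+1)^5·(+1)^3 = -1.
v=17: a=17^2·(≡16), b=17^3·(≡10) mod 17; (16|17)=+1, (10|17)=-1; (−1)^{2·3·8}·(+1)^3·(-1)^2 = +1.
v=3: a=3^-8·(≡1), b=3^-17·(≡1) mod 3; (1|3)=+1, (1|3)=+1; (−1)^{-8·-17·1}·(+1)^-17·(+1)^-8 = +1.
v=13: a=13^3·(≡9), b=13^5·(≡6) mod 13; (9|13)=+1, (6|13)=-1; (−1)^{3·5·6}·(+1)^5·(-1)^3 = -1.
v=7: a=7^-2·(≡2), b=7^-2·(≡4) mod 7; (2|7)=+1, (4|7)=+1; (−1)^{-2·-2·3}·(+1)^-2·(+1)^-2 = +1.
v=5: a=5^6·(≡4), b=5^10·(≡3) mod 5; (4|5)=+1, (3|5)=-1; (−1)^{6·10·2}·(+1)^10·(-1)^6 = +1.
|Ram(62491, -211497)| = 4, even; anisotropic at {2, 11, 13, 23}.

[2, 11, 13, 23]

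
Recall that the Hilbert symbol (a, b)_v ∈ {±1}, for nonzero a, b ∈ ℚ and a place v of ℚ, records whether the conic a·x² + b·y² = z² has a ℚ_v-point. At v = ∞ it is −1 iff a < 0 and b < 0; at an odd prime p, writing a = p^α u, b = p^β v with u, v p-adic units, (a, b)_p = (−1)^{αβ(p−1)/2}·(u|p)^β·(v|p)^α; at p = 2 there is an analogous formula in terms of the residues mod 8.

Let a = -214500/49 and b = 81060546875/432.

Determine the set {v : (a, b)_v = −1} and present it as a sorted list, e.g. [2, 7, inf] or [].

(a, b) ≡ (-2145, 105) mod (ℚ^×)²; places V = {2, 3, 5, 7, 11, 13, ∞}.
(a,b)_7: α=-2, u≡1; β=3, v≡1 (mod 7); (1|7)=+1, (1|7)=+1; sign (−1)^0·+1^3·+1^-2 = +1.
(a,b)_3: α=1, u≡2; β=-3, v≡2 (mod 3); (2|3)=-1, (2|3)=-1; sign (−1)^1·-1^-3·-1^1 = -1.
(a,b)_13: α=1, u≡1; β=0, v≡3 (mod 13); (1|13)=+1, (3|13)=+1; sign (−1)^0·+1^0·+1^1 = +1.
(a,b)_5: α=3, u≡1; β=9, v≡4 (mod 5); (1|5)=+1, (4|5)=+1; sign (−1)^0·+1^9·+1^3 = +1.
(a,b)_∞: sgn(-2145)=−, sgn(105)=+, so +1.
(a,b)_11: α=1, u≡5; β=2, v≡6 (mod 11); (5|11)=+1, (6|11)=-1; sign (−1)^0·+1^2·-1^1 = -1.
(a,b)_2: α=2, β=-4; u≡7, v≡1 (mod 8); ε(u)ε(v)=1·0, αω(v)=2·0, βω(u)=-4·0; sum ≡ 0  ⇒  +1.
|Ram(-2145, 105)| = 2, even; anisotropic at {3, 11}.

[3, 11]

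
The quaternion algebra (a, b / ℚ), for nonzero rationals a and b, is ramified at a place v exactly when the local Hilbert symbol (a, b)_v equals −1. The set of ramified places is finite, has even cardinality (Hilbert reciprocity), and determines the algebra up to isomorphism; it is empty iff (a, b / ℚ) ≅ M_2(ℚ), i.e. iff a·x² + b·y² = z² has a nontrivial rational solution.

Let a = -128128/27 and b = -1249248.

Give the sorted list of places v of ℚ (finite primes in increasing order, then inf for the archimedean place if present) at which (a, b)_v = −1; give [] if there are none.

[2, 3, 13, inf]

(a, b) ≡ (-6006, -462) mod (ℚ^×)²; places V = {2, 3, 7, 11, 13, ∞}.
(a,b)_13: α=1, u≡11; β=2, v≡5 (mod 13); (11|13)=-1, (5|13)=-1; sign (−1)^0·-1^2·-1^1 = -1.
(a,b)_11: α=1, u≡9; β=1, v≡7 (mod 11); (9|11)=+1, (7|11)=-1; sign (−1)^1·+1^1·-1^1 = +1.
(a,b)_7: α=1, u≡6; β=1, v≡1 (mod 7); (6|7)=-1, (1|7)=+1; sign (−1)^1·-1^1·+1^1 = +1.
(a,b)_3: α=-3, u≡2; β=1, v≡2 (mod 3); (2|3)=-1, (2|3)=-1; sign (−1)^1·-1^1·-1^-3 = -1.
(a,b)_∞: sgn(-6006)=−, sgn(-462)=−, so -1.
(a,b)_2: α=7, β=5; u≡5, v≡1 (mod 8); ε(u)ε(v)=0·0, αω(v)=7·0, βω(u)=5·1; sum ≡ 1  ⇒  -1.
(-6006, -462 / ℚ) ramifies at {2, 3, 13, ∞}: a division algebra.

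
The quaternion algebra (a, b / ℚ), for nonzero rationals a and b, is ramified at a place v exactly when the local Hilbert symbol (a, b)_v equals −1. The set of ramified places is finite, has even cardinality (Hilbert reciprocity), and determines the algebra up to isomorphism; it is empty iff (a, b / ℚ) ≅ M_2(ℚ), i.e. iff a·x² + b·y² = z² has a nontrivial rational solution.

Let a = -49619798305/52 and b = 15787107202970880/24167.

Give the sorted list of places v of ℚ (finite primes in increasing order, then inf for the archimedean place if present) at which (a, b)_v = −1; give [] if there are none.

[2, 13, 17, 31]

(a, b) ≡ (-279565, 8666515) mod (ℚ^×)²; places V = {2, 3, 5, 7, 11, 13, 17, 23, 31, ∞}.
(a,b)_11: α=1, u≡10; β=-1, v≡5 (mod 11); (10|11)=-1, (5|11)=+1; sign (−1)^1·-1^-1·+1^1 = +1.
(a,b)_7: α=4, u≡4; β=6, v≡4 (mod 7); (4|7)=+1, (4|7)=+1; sign (−1)^0·+1^6·+1^4 = +1.
(a,b)_5: α=1, u≡2; β=1, v≡3 (mod 5); (2|5)=-1, (3|5)=-1; sign (−1)^0·-1^1·-1^1 = +1.
(a,b)_31: α=2, u≡6; β=3, v≡1 (mod 31); (6|31)=-1, (1|31)=+1; sign (−1)^0·-1^3·+1^2 = -1.
(a,b)_23: α=1, u≡9; β=1, v≡20 (mod 23); (9|23)=+1, (20|23)=-1; sign (−1)^1·+1^1·-1^1 = +1.
(a,b)_13: α=-1, u≡10; β=-3, v≡8 (mod 13); (10|13)=+1, (8|13)=-1; sign (−1)^0·+1^-3·-1^-1 = -1.
(a,b)_3: α=0, u≡2; β=2, v≡1 (mod 3); (2|3)=-1, (1|3)=+1; sign (−1)^0·-1^2·+1^0 = +1.
(a,b)_17: α=1, u≡3; β=1, v≡1 (mod 17); (3|17)=-1, (1|17)=+1; sign (−1)^0·-1^1·+1^1 = -1.
(a,b)_2: α=-2, β=8; u≡3, v≡3 (mod 8); ε(u)ε(v)=1·1, αω(v)=-2·1, βω(u)=8·1; sum ≡ 1  ⇒  -1.
(a,b)_∞: sgn(-279565)=−, sgn(8666515)=+, so +1.
(-279565, 8666515 / ℚ) ramifies at {2, 13, 17, 31}: a division algebra.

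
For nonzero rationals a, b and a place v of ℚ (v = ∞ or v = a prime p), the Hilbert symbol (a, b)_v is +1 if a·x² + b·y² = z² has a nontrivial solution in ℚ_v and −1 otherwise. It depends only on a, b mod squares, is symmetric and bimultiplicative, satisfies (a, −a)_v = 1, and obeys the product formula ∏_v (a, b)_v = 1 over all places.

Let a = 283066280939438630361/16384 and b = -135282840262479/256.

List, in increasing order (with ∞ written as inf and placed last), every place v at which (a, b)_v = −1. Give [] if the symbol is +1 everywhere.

Mod squares: a ≡ 88689, b ≡ -39. Check v ∈ {∞, 2, 3, 7, 13, 17, 37, 47}.
v=37: a=37^3·(≡35), b=37^2·(≡20) mod 37; (35|37)=-1, (20|37)=-1; (−1)^{3·2·18}·(-1)^2·(-1)^3 = -1.
v=17: a=17^3·(≡9), b=17^2·(≡3) mod 17; (9|17)=+1, (3|17)=-1; (−1)^{3·2·8}·(+1)^2·(-1)^3 = -1.
v=7: a=7^4·(≡5), b=7^2·(≡5) mod 7; (5|7)=-1, (5|7)=-1; (−1)^{4·2·3}·(-1)^2·(-1)^4 = +1.
v=2: v_2(a)=-14, v_2(b)=-8; units ≡ 1, 1 (mod 8); ε·ε+αω+βω = 0·0+-14·0+-8·0 ≡ 0  ⇒  (a,b)_2 = +1.
v=13: a=13^2·(≡12), b=13^1·(≡3) mod 13; (12|13)=+1, (3|13)=+1; (−1)^{2·1·6}·(+1)^1·(+1)^2 = +1.
v=∞: 88689 > 0 and -39 < 0  ⇒  (a,b)_∞ = +1.
v=3: a=3^3·(≡1), b=3^5·(≡2) mod 3; (1|3)=+1, (2|3)=-1; (−1)^{3·5·1}·(+1)^5·(-1)^3 = +1.
v=47: a=47^3·(≡9), b=47^2·(≡7) mod 47; (9|47)=+1, (7|47)=+1; (−1)^{3·2·23}·(+1)^2·(+1)^3 = +1.
|Ram(88689, -39)| = 2, even; anisotropic at {17, 37}.

[17, 37]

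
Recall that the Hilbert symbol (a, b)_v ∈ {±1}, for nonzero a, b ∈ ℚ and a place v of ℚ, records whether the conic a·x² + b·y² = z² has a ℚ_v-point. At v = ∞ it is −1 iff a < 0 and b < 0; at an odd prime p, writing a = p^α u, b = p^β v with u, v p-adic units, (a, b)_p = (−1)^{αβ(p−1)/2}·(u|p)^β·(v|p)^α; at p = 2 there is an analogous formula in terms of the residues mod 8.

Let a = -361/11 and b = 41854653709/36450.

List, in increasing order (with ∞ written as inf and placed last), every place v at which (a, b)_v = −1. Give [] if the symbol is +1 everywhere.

(a, b) ≡ (-11, 1916378) mod (ℚ^×)²; places V = {2, 3, 5, 11, 19, 29, 37, 47, ∞}.
(a,b)_3: α=0, u≡1; β=-6, v≡2 (mod 3); (1|3)=+1, (2|3)=-1; sign (−1)^0·+1^-6·-1^0 = +1.
(a,b)_37: α=0, u≡21; β=1, v≡17 (mod 37); (21|37)=+1, (17|37)=-1; sign (−1)^0·+1^1·-1^0 = +1.
(a,b)_11: α=-1, u≡2; β=2, v≡6 (mod 11); (2|11)=-1, (6|11)=-1; sign (−1)^0·-1^2·-1^-1 = -1.
(a,b)_19: α=2, u≡12; β=3, v≡2 (mod 19); (12|19)=-1, (2|19)=-1; sign (−1)^0·-1^3·-1^2 = -1.
(a,b)_5: α=0, u≡4; β=-2, v≡3 (mod 5); (4|5)=+1, (3|5)=-1; sign (−1)^0·+1^-2·-1^0 = +1.
(a,b)_2: α=0, β=-1; u≡5, v≡5 (mod 8); ε(u)ε(v)=0·0, αω(v)=0·1, βω(u)=-1·1; sum ≡ 1  ⇒  -1.
(a,b)_47: α=0, u≡27; β=1, v≡9 (mod 47); (27|47)=+1, (9|47)=+1; sign (−1)^0·+1^1·+1^0 = +1.
(a,b)_29: α=0, u≡12; β=1, v≡25 (mod 29); (12|29)=-1, (25|29)=+1; sign (−1)^0·-1^1·+1^0 = -1.
(a,b)_∞: sgn(-11)=−, sgn(1916378)=+, so +1.
(-11, 1916378 / ℚ) ramifies at {2, 11, 19, 29}: a division algebra.

[2, 11, 19, 29]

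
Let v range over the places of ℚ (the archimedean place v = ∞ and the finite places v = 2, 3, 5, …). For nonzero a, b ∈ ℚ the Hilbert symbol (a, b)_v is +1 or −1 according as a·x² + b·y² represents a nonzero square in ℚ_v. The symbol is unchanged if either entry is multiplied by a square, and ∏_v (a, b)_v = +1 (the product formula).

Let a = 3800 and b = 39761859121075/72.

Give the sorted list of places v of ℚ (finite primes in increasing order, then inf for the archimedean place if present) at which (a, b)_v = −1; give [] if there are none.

Mod squares: a ≡ 38, b ≡ 10166. Check v ∈ {∞, 2, 3, 5, 7, 13, 17, 19, 23}.
v=7: a=7^0·(≡6), b=7^4·(≡4) mod 7; (6|7)=-1, (4|7)=+1; (−1)^{0·4·3}·(-1)^4·(+1)^0 = +1.
v=3: a=3^0·(≡2), b=3^-2·(≡2) mod 3; (2|3)=-1, (2|3)=-1; (−1)^{0·-2·1}·(-1)^-2·(-1)^0 = +1.
v=5: a=5^2·(≡2), b=5^2·(≡4) mod 5; (2|5)=-1, (4|5)=+1; (−1)^{2·2·2}·(-1)^2·(+1)^2 = +1.
v=19: a=19^1·(≡10), b=19^4·(≡9) mod 19; (10|19)=-1, (9|19)=+1; (−1)^{1·4·9}·(-1)^4·(+1)^1 = +1.
v=∞: 38 > 0 and 10166 > 0  ⇒  (a,b)_∞ = +1.
v=17: a=17^0·(≡9), b=17^1·(≡5) mod 17; (9|17)=+1, (5|17)=-1; (−1)^{0·1·8}·(+1)^1·(-1)^0 = +1.
v=2: v_2(a)=3, v_2(b)=-3; units ≡ 3, 3 (mod 8); ε·ε+αω+βω = 1·1+3·1+-3·1 ≡ 1  ⇒  (a,b)_2 = -1.
v=23: a=23^0·(≡5), b=23^1·(≡22) mod 23; (5|23)=-1, (22|23)=-1; (−1)^{0·1·11}·(-1)^1·(-1)^0 = -1.
v=13: a=13^0·(≡4), b=13^1·(≡7) mod 13; (4|13)=+1, (7|13)=-1; (−1)^{0·1·6}·(+1)^1·(-1)^0 = +1.
Ram(38, 10166) = {2, 23}; no ℚ_2-point on the conic.

[2, 23]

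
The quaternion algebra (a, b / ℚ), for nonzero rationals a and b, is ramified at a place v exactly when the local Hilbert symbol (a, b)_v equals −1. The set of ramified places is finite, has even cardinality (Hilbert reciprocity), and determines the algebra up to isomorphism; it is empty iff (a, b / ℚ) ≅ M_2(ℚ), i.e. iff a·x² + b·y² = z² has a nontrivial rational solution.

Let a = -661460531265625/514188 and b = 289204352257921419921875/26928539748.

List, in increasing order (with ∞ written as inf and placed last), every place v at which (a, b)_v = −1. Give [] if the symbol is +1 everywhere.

[5, 11]

Mod squares: a ≡ -3, b ≡ 40755. Check v ∈ {∞, 2, 3, 5, 7, 11, 13, 17, 19, 23}.
v=19: a=19^2·(≡5), b=19^3·(≡6) mod 19; (5|19)=+1, (6|19)=+1; (−1)^{2·3·9}·(+1)^3·(+1)^2 = +1.
v=2: v_2(a)=-2, v_2(b)=-2; units ≡ 5, 3 (mod 8); ε·ε+αω+βω = 0·1+-2·1+-2·1 ≡ 0  ⇒  (a,b)_2 = +1.
v=11: a=11^0·(≡2), b=11^-1·(≡3) mod 11; (2|11)=-1, (3|11)=+1; (−1)^{0·-1·5}·(-1)^-1·(+1)^0 = -1.
v=5: a=5^6·(≡3), b=5^9·(≡4) mod 5; (3|5)=-1, (4|5)=+1; (−1)^{6·9·2}·(-1)^9·(+1)^6 = -1.
v=3: a=3^-5·(≡2), b=3^-7·(≡1) mod 3; (2|3)=-1, (1|3)=+1; (−1)^{-5·-7·1}·(-1)^-7·(+1)^-5 = +1.
v=17: a=17^2·(≡11), b=17^4·(≡6) mod 17; (11|17)=-1, (6|17)=-1; (−1)^{2·4·8}·(-1)^4·(-1)^2 = +1.
v=13: a=13^2·(≡3), b=13^3·(≡5) mod 13; (3|13)=+1, (5|13)=-1; (−1)^{2·3·6}·(+1)^3·(-1)^2 = +1.
v=23: a=23^-2·(≡19), b=23^-4·(≡10) mod 23; (19|23)=-1, (10|23)=-1; (−1)^{-2·-4·11}·(-1)^-4·(-1)^-2 = +1.
v=∞: -3 < 0 and 40755 > 0  ⇒  (a,b)_∞ = +1.
v=7: a=7^4·(≡2), b=7^6·(≡2) mod 7; (2|7)=+1, (2|7)=+1; (−1)^{4·6·3}·(+1)^6·(+1)^4 = +1.
(-3, 40755 / ℚ) ramifies at {5, 11}: a division algebra.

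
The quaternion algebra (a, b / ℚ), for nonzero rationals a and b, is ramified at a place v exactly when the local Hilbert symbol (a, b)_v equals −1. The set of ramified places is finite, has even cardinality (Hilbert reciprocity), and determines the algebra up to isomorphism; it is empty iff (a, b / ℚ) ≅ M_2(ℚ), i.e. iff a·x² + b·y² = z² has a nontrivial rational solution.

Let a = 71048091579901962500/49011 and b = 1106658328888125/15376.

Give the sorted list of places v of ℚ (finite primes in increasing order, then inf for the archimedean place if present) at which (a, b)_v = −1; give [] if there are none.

Mod squares: a ≡ 3315, b ≡ 442221. Check v ∈ {∞, 2, 3, 5, 13, 17, 23, 29, 31, 47}.
v=∞: 3315 > 0 and 442221 > 0  ⇒  (a,b)_∞ = +1.
v=13: a=13^1·(≡2), b=13^1·(≡10) mod 13; (2|13)=-1, (10|13)=+1; (−1)^{1·1·6}·(-1)^1·(+1)^1 = -1.
v=29: a=29^4·(≡24), b=29^3·(≡1) mod 29; (24|29)=+1, (1|29)=+1; (−1)^{4·3·14}·(+1)^3·(+1)^4 = +1.
v=23: a=23^4·(≡3), b=23^3·(≡7) mod 23; (3|23)=+1, (7|23)=-1; (−1)^{4·3·11}·(+1)^3·(-1)^4 = +1.
v=47: a=47^2·(≡7), b=47^0·(≡45) mod 47; (7|47)=+1, (45|47)=-1; (−1)^{2·0·23}·(+1)^0·(-1)^2 = +1.
v=2: v_2(a)=2, v_2(b)=-4; units ≡ 3, 5 (mod 8); ε·ε+αω+βω = 1·0+2·1+-4·1 ≡ 0  ⇒  (a,b)_2 = +1.
v=3: a=3^-1·(≡1), b=3^3·(≡2) mod 3; (1|3)=+1, (2|3)=-1; (−1)^{-1·3·1}·(+1)^3·(-1)^-1 = +1.
v=5: a=5^5·(≡3), b=5^4·(≡1) mod 5; (3|5)=-1, (1|5)=+1; (−1)^{5·4·2}·(-1)^4·(+1)^5 = +1.
v=17: a=17^-1·(≡2), b=17^1·(≡5) mod 17; (2|17)=+1, (5|17)=-1; (−1)^{-1·1·8}·(+1)^1·(-1)^-1 = -1.
v=31: a=31^-2·(≡17), b=31^-2·(≡11) mod 31; (17|31)=-1, (11|31)=-1; (−1)^{-2·-2·15}·(-1)^-2·(-1)^-2 = +1.
Ram(3315, 442221) = {13, 17}; no ℚ_13-point on the conic.

[13, 17]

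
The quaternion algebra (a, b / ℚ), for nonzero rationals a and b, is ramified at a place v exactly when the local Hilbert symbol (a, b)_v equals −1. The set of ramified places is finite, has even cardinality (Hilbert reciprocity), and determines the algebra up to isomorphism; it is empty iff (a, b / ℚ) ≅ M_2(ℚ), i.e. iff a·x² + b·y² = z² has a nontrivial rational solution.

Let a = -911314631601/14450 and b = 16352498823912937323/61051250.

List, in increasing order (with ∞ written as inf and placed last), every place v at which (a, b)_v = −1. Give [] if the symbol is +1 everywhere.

[3, 19]

Mod squares: a ≡ -418, b ≡ 1254. Check v ∈ {∞, 2, 3, 5, 11, 13, 17, 19, 23, 29}.
v=3: a=3^4·(≡2), b=3^3·(≡1) mod 3; (2|3)=-1, (1|3)=+1; (−1)^{4·3·1}·(-1)^3·(+1)^4 = -1.
v=11: a=11^3·(≡7), b=11^5·(≡3) mod 11; (7|11)=-1, (3|11)=+1; (−1)^{3·5·5}·(-1)^5·(+1)^3 = +1.
v=13: a=13^0·(≡6), b=13^-2·(≡11) mod 13; (6|13)=-1, (11|13)=-1; (−1)^{0·-2·6}·(-1)^-2·(-1)^0 = +1.
v=29: a=29^2·(≡27), b=29^4·(≡6) mod 29; (27|29)=-1, (6|29)=+1; (−1)^{2·4·14}·(-1)^4·(+1)^2 = +1.
v=23: a=23^2·(≡10), b=23^4·(≡1) mod 23; (10|23)=-1, (1|23)=+1; (−1)^{2·4·11}·(-1)^4·(+1)^2 = +1.
v=∞: -418 < 0 and 1254 > 0  ⇒  (a,b)_∞ = +1.
v=5: a=5^-2·(≡3), b=5^-4·(≡4) mod 5; (3|5)=-1, (4|5)=+1; (−1)^{-2·-4·2}·(-1)^-4·(+1)^-2 = +1.
v=2: v_2(a)=-1, v_2(b)=-1; units ≡ 7, 3 (mod 8); ε·ε+αω+βω = 1·1+-1·1+-1·0 ≡ 0  ⇒  (a,b)_2 = +1.
v=17: a=17^-2·(≡6), b=17^-2·(≡8) mod 17; (6|17)=-1, (8|17)=+1; (−1)^{-2·-2·8}·(-1)^-2·(+1)^-2 = +1.
v=19: a=19^1·(≡17), b=19^1·(≡9) mod 19; (17|19)=+1, (9|19)=+1; (−1)^{1·1·9}·(+1)^1·(+1)^1 = -1.
(-418, 1254 / ℚ) ramifies at {3, 19}: a division algebra.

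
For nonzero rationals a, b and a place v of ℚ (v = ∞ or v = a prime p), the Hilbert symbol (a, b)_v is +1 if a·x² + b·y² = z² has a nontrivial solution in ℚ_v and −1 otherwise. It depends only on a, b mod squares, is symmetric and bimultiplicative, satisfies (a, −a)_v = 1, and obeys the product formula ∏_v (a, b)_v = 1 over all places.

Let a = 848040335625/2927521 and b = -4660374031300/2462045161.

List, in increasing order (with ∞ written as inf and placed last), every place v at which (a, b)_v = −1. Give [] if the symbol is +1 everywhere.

[3, 17]

Mod squares: a ≡ 57, b ≡ -697. Check v ∈ {∞, 2, 3, 5, 7, 13, 17, 19, 29, 37, 41, 59}.
v=2: v_2(a)=0, v_2(b)=2; units ≡ 1, 7 (mod 8); ε·ε+αω+βω = 0·1+0·0+2·0 ≡ 0  ⇒  (a,b)_2 = +1.
v=19: a=19^1·(≡18), b=19^0·(≡9) mod 19; (18|19)=-1, (9|19)=+1; (−1)^{1·0·9}·(-1)^0·(+1)^1 = +1.
v=59: a=59^-2·(≡22), b=59^-2·(≡43) mod 59; (22|59)=+1, (43|59)=-1; (−1)^{-2·-2·29}·(+1)^-2·(-1)^-2 = +1.
v=41: a=41^2·(≡32), b=41^1·(≡6) mod 41; (32|41)=+1, (6|41)=-1; (−1)^{2·1·20}·(+1)^1·(-1)^2 = +1.
v=3: a=3^1·(≡1), b=3^0·(≡2) mod 3; (1|3)=+1, (2|3)=-1; (−1)^{1·0·1}·(+1)^0·(-1)^1 = -1.
v=13: a=13^0·(≡11), b=13^2·(≡5) mod 13; (11|13)=-1, (5|13)=-1; (−1)^{0·2·6}·(-1)^2·(-1)^0 = +1.
v=5: a=5^4·(≡2), b=5^2·(≡3) mod 5; (2|5)=-1, (3|5)=-1; (−1)^{4·2·2}·(-1)^2·(-1)^4 = +1.
v=29: a=29^-2·(≡28), b=29^-4·(≡16) mod 29; (28|29)=+1, (16|29)=+1; (−1)^{-2·-4·14}·(+1)^-4·(+1)^-2 = +1.
v=17: a=17^2·(≡3), b=17^3·(≡7) mod 17; (3|17)=-1, (7|17)=-1; (−1)^{2·3·8}·(-1)^3·(-1)^2 = -1.
v=37: a=37^0·(≡5), b=37^2·(≡2) mod 37; (5|37)=-1, (2|37)=-1; (−1)^{0·2·18}·(-1)^2·(-1)^0 = +1.
v=7: a=7^2·(≡2), b=7^0·(≡3) mod 7; (2|7)=+1, (3|7)=-1; (−1)^{2·0·3}·(+1)^0·(-1)^2 = +1.
v=∞: 57 > 0 and -697 < 0  ⇒  (a,b)_∞ = +1.
Ram(57, -697) = {3, 17}; no ℚ_3-point on the conic.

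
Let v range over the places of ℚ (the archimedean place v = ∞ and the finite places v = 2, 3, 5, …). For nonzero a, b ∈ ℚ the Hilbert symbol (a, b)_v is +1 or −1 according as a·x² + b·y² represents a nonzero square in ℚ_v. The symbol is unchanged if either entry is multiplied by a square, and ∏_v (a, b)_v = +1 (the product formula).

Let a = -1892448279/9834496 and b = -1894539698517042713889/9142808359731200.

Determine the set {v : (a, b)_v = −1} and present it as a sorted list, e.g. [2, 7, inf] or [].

[47, inf]

(a, b) ≡ (-799, -2) mod (ℚ^×)²; places V = {2, 3, 5, 7, 11, 17, 19, 23, 47, ∞}.
(a,b)_47: α=1, u≡20; β=2, v≡44 (mod 47); (20|47)=-1, (44|47)=-1; sign (−1)^0·-1^2·-1^1 = -1.
(a,b)_17: α=1, u≡4; β=2, v≡4 (mod 17); (4|17)=+1, (4|17)=+1; sign (−1)^0·+1^2·+1^1 = +1.
(a,b)_3: α=8, u≡2; β=16, v≡1 (mod 3); (2|3)=-1, (1|3)=+1; sign (−1)^0·-1^16·+1^8 = +1.
(a,b)_5: α=0, u≡1; β=-2, v≡2 (mod 5); (1|5)=+1, (2|5)=-1; sign (−1)^0·+1^-2·-1^0 = +1.
(a,b)_23: α=0, u≡9; β=2, v≡14 (mod 23); (9|23)=+1, (14|23)=-1; sign (−1)^0·+1^2·-1^0 = +1.
(a,b)_19: α=2, u≡13; β=4, v≡9 (mod 19); (13|19)=-1, (9|19)=+1; sign (−1)^0·-1^4·+1^2 = +1.
(a,b)_2: α=-12, β=-19; u≡1, v≡7 (mod 8); ε(u)ε(v)=0·1, αω(v)=-12·0, βω(u)=-19·0; sum ≡ 0  ⇒  +1.
(a,b)_11: α=0, u≡4; β=-2, v≡9 (mod 11); (4|11)=+1, (9|11)=+1; sign (−1)^0·+1^-2·+1^0 = +1.
(a,b)_7: α=-4, u≡6; β=-8, v≡5 (mod 7); (6|7)=-1, (5|7)=-1; sign (−1)^0·-1^-8·-1^-4 = +1.
(a,b)_∞: sgn(-799)=−, sgn(-2)=−, so -1.
(-799, -2 / ℚ) ramifies at {47, ∞}: a division algebra.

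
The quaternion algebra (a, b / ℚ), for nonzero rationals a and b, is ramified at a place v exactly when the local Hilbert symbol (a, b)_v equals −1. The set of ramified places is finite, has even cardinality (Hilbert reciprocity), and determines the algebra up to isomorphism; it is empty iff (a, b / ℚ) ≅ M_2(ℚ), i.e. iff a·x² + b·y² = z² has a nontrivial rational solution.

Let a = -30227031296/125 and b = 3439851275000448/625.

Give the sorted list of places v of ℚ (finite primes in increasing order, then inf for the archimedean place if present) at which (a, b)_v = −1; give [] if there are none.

[5, 11, 23, 29]

Mod squares: a ≡ -4879105, b ≡ 9338. Check v ∈ {∞, 2, 3, 5, 7, 11, 19, 23, 29}.
v=7: a=7^1·(≡5), b=7^1·(≡2) mod 7; (5|7)=-1, (2|7)=+1; (−1)^{1·1·3}·(-1)^1·(+1)^1 = +1.
v=2: v_2(a)=8, v_2(b)=7; units ≡ 7, 5 (mod 8); ε·ε+αω+βω = 1·0+8·1+7·0 ≡ 0  ⇒  (a,b)_2 = +1.
v=∞: -4879105 < 0 and 9338 > 0  ⇒  (a,b)_∞ = +1.
v=23: a=23^1·(≡19), b=23^1·(≡11) mod 23; (19|23)=-1, (11|23)=-1; (−1)^{1·1·11}·(-1)^1·(-1)^1 = -1.
v=29: a=29^1·(≡25), b=29^1·(≡21) mod 29; (25|29)=+1, (21|29)=-1; (−1)^{1·1·14}·(+1)^1·(-1)^1 = -1.
v=3: a=3^0·(≡2), b=3^2·(≡2) mod 3; (2|3)=-1, (2|3)=-1; (−1)^{0·2·1}·(-1)^2·(-1)^0 = +1.
v=5: a=5^-3·(≡4), b=5^-4·(≡3) mod 5; (4|5)=+1, (3|5)=-1; (−1)^{-3·-4·2}·(+1)^-4·(-1)^-3 = -1.
v=11: a=11^3·(≡3), b=11^6·(≡7) mod 11; (3|11)=+1, (7|11)=-1; (−1)^{3·6·5}·(+1)^6·(-1)^3 = -1.
v=19: a=19^1·(≡11), b=19^2·(≡11) mod 19; (11|19)=+1, (11|19)=+1; (−1)^{1·2·9}·(+1)^2·(+1)^1 = +1.
|Ram(-4879105, 9338)| = 4, even; anisotropic at {5, 11, 23, 29}.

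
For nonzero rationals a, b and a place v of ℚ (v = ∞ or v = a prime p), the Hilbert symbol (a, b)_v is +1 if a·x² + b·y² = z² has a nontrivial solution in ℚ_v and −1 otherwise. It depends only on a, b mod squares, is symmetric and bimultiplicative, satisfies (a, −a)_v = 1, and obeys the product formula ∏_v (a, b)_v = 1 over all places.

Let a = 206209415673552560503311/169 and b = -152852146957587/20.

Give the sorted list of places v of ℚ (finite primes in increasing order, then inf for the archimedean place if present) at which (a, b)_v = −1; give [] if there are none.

(a, b) ≡ (1019711, -15) mod (ℚ^×)²; places V = {2, 3, 5, 7, 11, 13, 17, 19, 41, ∞}.
(a,b)_17: α=3, u≡14; β=2, v≡13 (mod 17); (14|17)=-1, (13|17)=+1; sign (−1)^0·-1^2·+1^3 = +1.
(a,b)_3: α=4, u≡2; β=1, v≡1 (mod 3); (2|3)=-1, (1|3)=+1; sign (−1)^0·-1^1·+1^4 = -1.
(a,b)_11: α=3, u≡5; β=2, v≡10 (mod 11); (5|11)=+1, (10|11)=-1; sign (−1)^0·+1^2·-1^3 = -1.
(a,b)_5: α=0, u≡4; β=-1, v≡2 (mod 5); (4|5)=+1, (2|5)=-1; sign (−1)^0·+1^-1·-1^0 = +1.
(a,b)_2: α=0, β=-2; u≡7, v≡1 (mod 8); ε(u)ε(v)=1·0, αω(v)=0·0, βω(u)=-2·0; sum ≡ 0  ⇒  +1.
(a,b)_7: α=7, u≡3; β=4, v≡6 (mod 7); (3|7)=-1, (6|7)=-1; sign (−1)^0·-1^4·-1^7 = -1.
(a,b)_13: α=-2, u≡12; β=0, v≡2 (mod 13); (12|13)=+1, (2|13)=-1; sign (−1)^0·+1^0·-1^-2 = +1.
(a,b)_∞: sgn(1019711)=+, sgn(-15)=−, so +1.
(a,b)_19: α=3, u≡18; β=2, v≡9 (mod 19); (18|19)=-1, (9|19)=+1; sign (−1)^0·-1^2·+1^3 = +1.
(a,b)_41: α=3, u≡39; β=2, v≡29 (mod 41); (39|41)=+1, (29|41)=-1; sign (−1)^0·+1^2·-1^3 = -1.
Ram(1019711, -15) = {3, 7, 11, 41}; no ℚ_3-point on the conic.

[3, 7, 11, 41]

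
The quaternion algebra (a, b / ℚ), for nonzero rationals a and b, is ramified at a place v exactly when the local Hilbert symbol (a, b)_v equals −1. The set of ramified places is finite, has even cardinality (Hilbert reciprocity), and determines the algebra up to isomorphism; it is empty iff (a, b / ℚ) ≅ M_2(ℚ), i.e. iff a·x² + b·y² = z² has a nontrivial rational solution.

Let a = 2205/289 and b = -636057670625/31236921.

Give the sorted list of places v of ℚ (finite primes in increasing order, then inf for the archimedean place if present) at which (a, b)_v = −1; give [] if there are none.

Mod squares: a ≡ 5, b ≡ -377. Check v ∈ {∞, 2, 3, 5, 7, 13, 17, 23, 29, 31, 53}.
v=23: a=23^0·(≡21), b=23^-2·(≡10) mod 23; (21|23)=-1, (10|23)=-1; (−1)^{0·-2·11}·(-1)^-2·(-1)^0 = +1.
v=13: a=13^0·(≡7), b=13^1·(≡3) mod 13; (7|13)=-1, (3|13)=+1; (−1)^{0·1·6}·(-1)^1·(+1)^0 = -1.
v=29: a=29^0·(≡28), b=29^1·(≡23) mod 29; (28|29)=+1, (23|29)=+1; (−1)^{0·1·14}·(+1)^1·(+1)^0 = +1.
v=∞: 5 > 0 and -377 < 0  ⇒  (a,b)_∞ = +1.
v=2: v_2(a)=0, v_2(b)=0; units ≡ 5, 7 (mod 8); ε·ε+αω+βω = 0·1+0·0+0·1 ≡ 0  ⇒  (a,b)_2 = +1.
v=17: a=17^-2·(≡12), b=17^0·(≡10) mod 17; (12|17)=-1, (10|17)=-1; (−1)^{-2·0·8}·(-1)^0·(-1)^-2 = +1.
v=3: a=3^2·(≡2), b=3^-10·(≡1) mod 3; (2|3)=-1, (1|3)=+1; (−1)^{2·-10·1}·(-1)^-10·(+1)^2 = +1.
v=5: a=5^1·(≡4), b=5^4·(≡2) mod 5; (4|5)=+1, (2|5)=-1; (−1)^{1·4·2}·(+1)^4·(-1)^1 = -1.
v=7: a=7^2·(≡5), b=7^0·(≡4) mod 7; (5|7)=-1, (4|7)=+1; (−1)^{2·0·3}·(-1)^0·(+1)^2 = +1.
v=53: a=53^0·(≡19), b=53^2·(≡40) mod 53; (19|53)=-1, (40|53)=+1; (−1)^{0·2·26}·(-1)^2·(+1)^0 = +1.
v=31: a=31^0·(≡19), b=31^2·(≡6) mod 31; (19|31)=+1, (6|31)=-1; (−1)^{0·2·15}·(+1)^2·(-1)^0 = +1.
|Ram(5, -377)| = 2, even; anisotropic at {5, 13}.

[5, 13]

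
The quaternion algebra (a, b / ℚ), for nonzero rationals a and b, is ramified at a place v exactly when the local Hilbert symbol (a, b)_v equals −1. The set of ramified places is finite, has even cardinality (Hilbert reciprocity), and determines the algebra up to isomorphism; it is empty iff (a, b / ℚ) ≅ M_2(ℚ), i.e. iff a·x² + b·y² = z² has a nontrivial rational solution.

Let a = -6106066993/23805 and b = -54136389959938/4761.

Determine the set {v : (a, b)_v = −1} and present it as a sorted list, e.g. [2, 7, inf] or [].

[5, 11, 13, inf]

Mod squares: a ≡ -38285, b ≡ -418. Check v ∈ {∞, 2, 3, 5, 11, 13, 19, 23, 31, 47}.
v=47: a=47^2·(≡26), b=47^2·(≡46) mod 47; (26|47)=-1, (46|47)=-1; (−1)^{2·2·23}·(-1)^2·(-1)^2 = +1.
v=∞: -38285 < 0 and -418 < 0  ⇒  (a,b)_∞ = -1.
v=19: a=19^3·(≡10), b=19^3·(≡11) mod 19; (10|19)=-1, (11|19)=+1; (−1)^{3·3·9}·(-1)^3·(+1)^3 = +1.
v=2: v_2(a)=0, v_2(b)=1; units ≡ 3, 7 (mod 8); ε·ε+αω+βω = 1·1+0·0+1·1 ≡ 0  ⇒  (a,b)_2 = +1.
v=31: a=31^1·(≡19), b=31^2·(≡14) mod 31; (19|31)=+1, (14|31)=+1; (−1)^{1·2·15}·(+1)^2·(+1)^1 = +1.
v=11: a=11^0·(≡7), b=11^1·(≡6) mod 11; (7|11)=-1, (6|11)=-1; (−1)^{0·1·5}·(-1)^1·(-1)^0 = -1.
v=13: a=13^1·(≡7), b=13^2·(≡2) mod 13; (7|13)=-1, (2|13)=-1; (−1)^{1·2·6}·(-1)^2·(-1)^1 = -1.
v=23: a=23^-2·(≡14), b=23^-2·(≡11) mod 23; (14|23)=-1, (11|23)=-1; (−1)^{-2·-2·11}·(-1)^-2·(-1)^-2 = +1.
v=5: a=5^-1·(≡2), b=5^0·(≡2) mod 5; (2|5)=-1, (2|5)=-1; (−1)^{-1·0·2}·(-1)^0·(-1)^-1 = -1.
v=3: a=3^-2·(≡1), b=3^-2·(≡2) mod 3; (1|3)=+1, (2|3)=-1; (−1)^{-2·-2·1}·(+1)^-2·(-1)^-2 = +1.
(-38285, -418 / ℚ) ramifies at {5, 11, 13, ∞}: a division algebra.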